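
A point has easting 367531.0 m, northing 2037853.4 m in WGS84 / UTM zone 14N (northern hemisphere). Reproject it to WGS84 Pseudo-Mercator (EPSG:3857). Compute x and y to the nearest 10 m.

x -11160260 m, y 2087550 m

Unproject from UTM 14N (λ₀ = -99°) → φ = 18.42670002°, λ = -100.25430014°.
Web Mercator (R = 6378137 m): x = -11160257.641 m, y = 2087554.019 m.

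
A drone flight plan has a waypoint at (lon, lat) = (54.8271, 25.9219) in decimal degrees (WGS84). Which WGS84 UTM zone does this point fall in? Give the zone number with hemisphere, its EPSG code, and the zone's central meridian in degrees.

UTM zone = ⌊(λ + 180)/6⌋ + 1; 54.8271° ∈ [54°, 60°) → zone 40.
Hemisphere: N (φ ≥ 0).
Central meridian λ₀ = 6×40 − 183 = 57°.
EPSG code: 32640.

Zone 40N (EPSG:32640), central meridian 57°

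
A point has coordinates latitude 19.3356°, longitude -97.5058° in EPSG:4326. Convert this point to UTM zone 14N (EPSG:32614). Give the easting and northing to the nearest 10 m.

Zone 14 central meridian λ₀ = 6×14 − 183 = -99°; Δλ = +1.4942°.
Transverse Mercator on WGS84 with k₀ = 0.9996 gives E = 656960.412 m, N = 2138639.287 m.

E 656960 m, N 2138640 m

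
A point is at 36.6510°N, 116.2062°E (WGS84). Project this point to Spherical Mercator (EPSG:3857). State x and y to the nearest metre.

x 12936015 m, y 4390572 m

Web Mercator is spherical with R = a = 6378137 m.
x = R·λ = 6378137 × 2.028180801 = 12936015.011 m.
y = R·ln tan(π/4 + φ/2) = 6378137 × 0.688378392 = 4390571.692 m.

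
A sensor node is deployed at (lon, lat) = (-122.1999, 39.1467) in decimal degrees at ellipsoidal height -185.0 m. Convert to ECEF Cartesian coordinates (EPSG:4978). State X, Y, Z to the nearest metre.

X -2639285 m, Y -4191130 m, Z 4004844 m

WGS84: a = 6378137 m, e² = 0.006694380; N(φ) = a/√(1−e²sin²φ) = 6386662.642 m.
X = (N+h)·cosφ·cosλ = -2639285.425 m; Y = (N+h)·cosφ·sinλ = -4191130.351 m; Z = (N(1−e²)+h)·sinφ = 4004843.832 m.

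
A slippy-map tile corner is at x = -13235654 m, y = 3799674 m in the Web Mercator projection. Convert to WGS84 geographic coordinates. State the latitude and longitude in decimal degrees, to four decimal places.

lat 32.2766°, lon -118.8979°

R = 6378137 m. λ = x/R = -118.89790284°.
φ = 2·arctan(exp(y/R)) − 90° = 2·arctan(1.81436) − 90° = 32.27660235°.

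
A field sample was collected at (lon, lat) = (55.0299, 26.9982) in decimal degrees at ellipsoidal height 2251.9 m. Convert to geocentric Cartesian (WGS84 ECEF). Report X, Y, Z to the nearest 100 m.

WGS84: a = 6378137 m, e² = 0.006694380; N(φ) = a/√(1−e²sin²φ) = 6382541.167 m.
X = (N+h)·cosφ·cosλ = 3260634.435 m; Y = (N+h)·cosφ·sinλ = 4661844.540 m; Z = (N(1−e²)+h)·sinφ = 2879060.145 m.

X 3260600 m, Y 4661800 m, Z 2879100 m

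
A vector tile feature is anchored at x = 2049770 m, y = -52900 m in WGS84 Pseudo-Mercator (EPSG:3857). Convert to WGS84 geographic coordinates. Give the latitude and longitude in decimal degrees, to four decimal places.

R = 6378137 m. λ = x/R = 18.41339720°.
φ = 2·arctan(exp(y/R)) − 90° = 2·arctan(0.99174) − 90° = -0.47520334°.

lat -0.4752°, lon 18.4134°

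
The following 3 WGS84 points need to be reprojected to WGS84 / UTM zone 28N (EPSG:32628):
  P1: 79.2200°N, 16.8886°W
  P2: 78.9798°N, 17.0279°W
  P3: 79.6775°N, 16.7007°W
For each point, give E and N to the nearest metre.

P1: E 460572 m, N 8795166 m; P2: E 456734 m, N 8768471 m; P3: E 465984 m, N 8846087 m

UTM zone 28N: λ₀ = -15°, k₀ = 0.9996.
P1 (79.2200°, -16.8886°) → (460572.205, 8795166.409) m.
P2 (78.9798°, -17.0279°) → (456733.593, 8768471.170) m.
P3 (79.6775°, -16.7007°) → (465983.677, 8846086.961) m.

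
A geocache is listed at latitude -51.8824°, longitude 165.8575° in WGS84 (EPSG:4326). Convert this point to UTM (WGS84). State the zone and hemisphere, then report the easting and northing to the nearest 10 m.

Zone 58S: E 559020 m, N 4251690 m

Longitude 165.8575° lies in the 6° band [162°, 168°), giving zone 58; latitude is south of the equator, so 58S.
Zone 58 central meridian λ₀ = 6×58 − 183 = 165°; Δλ = +0.8575°.
Transverse Mercator on WGS84 with k₀ = 0.9996 gives E = 559021.452 m, N = 4251693.975 m.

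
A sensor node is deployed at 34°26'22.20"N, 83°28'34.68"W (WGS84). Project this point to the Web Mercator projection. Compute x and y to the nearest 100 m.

Web Mercator is spherical with R = a = 6378137 m.
x = R·λ = 6378137 × -1.456936282 = -9292539.209 m.
y = R·ln tan(π/4 + φ/2) = 6378137 × 0.640934793 = 4087969.918 m.

x -9292500 m, y 4088000 m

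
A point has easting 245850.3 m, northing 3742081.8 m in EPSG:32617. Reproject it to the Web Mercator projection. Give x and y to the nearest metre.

Unproject from UTM 17N (λ₀ = -81°) → φ = 33.78840030°, λ = -83.74489961°.
Web Mercator (R = 6378137 m): x = -9322439.581 m, y = 4000424.622 m.

x -9322440 m, y 4000425 m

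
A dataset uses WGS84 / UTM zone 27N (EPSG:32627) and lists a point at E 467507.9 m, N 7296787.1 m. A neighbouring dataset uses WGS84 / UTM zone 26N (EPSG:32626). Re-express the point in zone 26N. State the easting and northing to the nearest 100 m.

E 741800 m, N 7306800 m

UTM 27N → geographic: φ = 65.79089975°, λ = -21.71009969°.
UTM 26N (λ₀ = -27°) forward: E = 741826.177 m, N = 7306794.814 m.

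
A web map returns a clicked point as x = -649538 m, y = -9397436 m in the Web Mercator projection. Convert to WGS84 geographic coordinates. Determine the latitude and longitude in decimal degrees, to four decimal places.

R = 6378137 m. λ = x/R = -5.83489913°.
φ = 2·arctan(exp(y/R)) − 90° = 2·arctan(0.22915) − 90° = -64.18710002°.

lat -64.1871°, lon -5.8349°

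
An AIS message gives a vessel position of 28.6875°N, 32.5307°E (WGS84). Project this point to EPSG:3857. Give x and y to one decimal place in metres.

x 3621301.0 m, y 3335931.6 m

Web Mercator is spherical with R = a = 6378137 m.
x = R·λ = 6378137 × 0.567767823 = 3621300.959 m.
y = R·ln tan(π/4 + φ/2) = 6378137 × 0.523026018 = 3335931.594 m.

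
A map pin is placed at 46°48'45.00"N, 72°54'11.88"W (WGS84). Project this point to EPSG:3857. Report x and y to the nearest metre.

x -8115558 m, y 5911523 m

Web Mercator is spherical with R = a = 6378137 m.
x = R·λ = 6378137 × -1.272402621 = -8115558.233 m.
y = R·ln tan(π/4 + φ/2) = 6378137 × 0.926841619 = 5911522.821 m.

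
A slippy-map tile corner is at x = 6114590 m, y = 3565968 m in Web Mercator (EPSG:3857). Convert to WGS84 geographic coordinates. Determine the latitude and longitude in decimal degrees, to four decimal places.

R = 6378137 m. λ = x/R = 54.92829653°.
φ = 2·arctan(exp(y/R)) − 90° = 2·arctan(1.74908) − 90° = 30.48439883°.

lat 30.4844°, lon 54.9283°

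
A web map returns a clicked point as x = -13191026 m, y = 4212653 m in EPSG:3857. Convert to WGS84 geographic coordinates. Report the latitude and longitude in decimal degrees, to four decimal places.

R = 6378137 m. λ = x/R = -118.49700269°.
φ = 2·arctan(exp(y/R)) − 90° = 2·arctan(1.93573) − 90° = 35.35810279°.

lat 35.3581°, lon -118.4970°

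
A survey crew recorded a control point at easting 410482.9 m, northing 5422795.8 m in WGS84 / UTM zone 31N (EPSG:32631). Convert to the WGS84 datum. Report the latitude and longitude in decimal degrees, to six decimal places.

lat 48.951600°, lon 1.777299°

Zone 31N: λ₀ = 3°, k₀ = 0.9996, false easting 500000 m.
Meridian distance M = (N − FN)/k₀ = 5424965.8 m.
Inverse transverse Mercator on WGS84 gives φ = 48.95160008°, λ = 1.77729947°.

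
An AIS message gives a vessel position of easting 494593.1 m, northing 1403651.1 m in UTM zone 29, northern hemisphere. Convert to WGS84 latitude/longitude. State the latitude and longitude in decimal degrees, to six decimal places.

lat 12.697200°, lon -9.049800°

Zone 29N: λ₀ = -9°, k₀ = 0.9996, false easting 500000 m.
Meridian distance M = (N − FN)/k₀ = 1404212.8 m.
Inverse transverse Mercator on WGS84 gives φ = 12.69719987°, λ = -9.04980044°.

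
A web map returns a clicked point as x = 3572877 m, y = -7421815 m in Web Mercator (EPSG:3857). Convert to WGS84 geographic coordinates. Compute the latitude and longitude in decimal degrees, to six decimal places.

lat -55.307701°, lon 32.095700°

R = 6378137 m. λ = x/R = 32.09570017°.
φ = 2·arctan(exp(y/R)) − 90° = 2·arctan(0.31235) − 90° = -55.30770058°.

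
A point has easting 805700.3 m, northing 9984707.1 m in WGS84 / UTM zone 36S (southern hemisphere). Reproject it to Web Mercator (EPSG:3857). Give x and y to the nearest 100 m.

x 3979200 m, y -15400 m

Unproject from UTM 36S (λ₀ = 33°) → φ = -0.13819969°, λ = 35.74620019°.
Web Mercator (R = 6378137 m): x = 3979248.803 m, y = -15384.334 m.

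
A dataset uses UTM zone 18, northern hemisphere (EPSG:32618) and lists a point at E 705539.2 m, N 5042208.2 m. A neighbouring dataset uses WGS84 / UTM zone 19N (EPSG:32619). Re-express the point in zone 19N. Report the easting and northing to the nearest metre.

E 236808 m, N 5044363 m

UTM 18N → geographic: φ = 45.50310006°, λ = -72.36899945°.
UTM 19N (λ₀ = -69°) forward: E = 236807.794 m, N = 5044363.416 m.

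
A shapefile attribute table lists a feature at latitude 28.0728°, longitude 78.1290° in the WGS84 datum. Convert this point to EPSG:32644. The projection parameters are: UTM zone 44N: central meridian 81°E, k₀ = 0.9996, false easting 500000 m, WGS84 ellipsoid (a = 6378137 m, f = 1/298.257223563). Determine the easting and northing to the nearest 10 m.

Zone 44 central meridian λ₀ = 6×44 − 183 = 81°; Δλ = -2.8710°.
Transverse Mercator on WGS84 with k₀ = 0.9996 gives E = 217839.730 m, N = 3108595.407 m.

E 217840 m, N 3108600 m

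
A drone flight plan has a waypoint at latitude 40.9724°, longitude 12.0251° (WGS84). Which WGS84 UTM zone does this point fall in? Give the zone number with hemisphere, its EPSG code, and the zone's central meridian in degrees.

Zone 33N (EPSG:32633), central meridian 15°

UTM zone = ⌊(λ + 180)/6⌋ + 1; 12.0251° ∈ [12°, 18°) → zone 33.
Hemisphere: N (φ ≥ 0).
Central meridian λ₀ = 6×33 − 183 = 15°.
EPSG code: 32633.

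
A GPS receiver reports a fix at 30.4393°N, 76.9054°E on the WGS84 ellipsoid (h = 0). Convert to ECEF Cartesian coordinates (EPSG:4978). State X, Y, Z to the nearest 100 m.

WGS84: a = 6378137 m, e² = 0.006694380; N(φ) = a/√(1−e²sin²φ) = 6383623.659 m.
X = (N+h)·cosφ·cosλ = 1246925.923 m; Y = (N+h)·cosφ·sinλ = 5360633.528 m; Z = (N(1−e²)+h)·sinφ = 3212454.640 m.

X 1246900 m, Y 5360600 m, Z 3212500 m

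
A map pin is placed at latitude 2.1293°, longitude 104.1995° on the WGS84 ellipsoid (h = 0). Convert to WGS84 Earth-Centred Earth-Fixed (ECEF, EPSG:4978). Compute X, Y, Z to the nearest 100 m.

X -1563500 m, Y 6179000 m, Z 235400 m

WGS84: a = 6378137 m, e² = 0.006694380; N(φ) = a/√(1−e²sin²φ) = 6378166.472 m.
X = (N+h)·cosφ·cosλ = -1563477.095 m; Y = (N+h)·cosφ·sinλ = 6179028.063 m; Z = (N(1−e²)+h)·sinφ = 235392.701 m.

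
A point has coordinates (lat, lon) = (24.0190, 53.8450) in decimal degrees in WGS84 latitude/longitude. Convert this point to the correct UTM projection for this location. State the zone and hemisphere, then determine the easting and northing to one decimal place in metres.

Longitude 53.8450° lies in the 6° band [48°, 54°), giving zone 39; latitude is north of the equator, so 39N.
Zone 39 central meridian λ₀ = 6×39 − 183 = 51°; Δλ = +2.8450°.
Transverse Mercator on WGS84 with k₀ = 0.9996 gives E = 789405.575 m, N = 2659256.375 m.

Zone 39N: E 789405.6 m, N 2659256.4 m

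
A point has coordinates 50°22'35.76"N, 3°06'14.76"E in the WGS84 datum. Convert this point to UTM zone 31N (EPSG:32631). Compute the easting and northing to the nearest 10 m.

E 507400 m, N 5580510 m

Zone 31 central meridian λ₀ = 6×31 − 183 = 3°; Δλ = +0.1041°.
Transverse Mercator on WGS84 with k₀ = 0.9996 gives E = 507402.101 m, N = 5580509.357 m.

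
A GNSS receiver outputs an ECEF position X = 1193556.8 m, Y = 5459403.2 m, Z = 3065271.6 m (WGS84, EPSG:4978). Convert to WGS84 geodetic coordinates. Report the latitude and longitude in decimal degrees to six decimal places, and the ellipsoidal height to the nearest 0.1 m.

λ = atan2(Y, X) = 77.66780014°; p = √(X²+Y²) = 5588350.5 m.
Bowring's method on WGS84 (a = 6378137 m, b = 6356752.314 m) gives φ = 28.90779996°, h = 645.661 m.

lat 28.907800°, lon 77.667800°, h 645.7 m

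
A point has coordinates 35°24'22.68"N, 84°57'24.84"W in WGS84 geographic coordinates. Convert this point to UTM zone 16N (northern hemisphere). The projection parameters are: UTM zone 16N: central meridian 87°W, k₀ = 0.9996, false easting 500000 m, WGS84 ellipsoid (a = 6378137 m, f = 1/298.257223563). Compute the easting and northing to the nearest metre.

Zone 16 central meridian λ₀ = 6×16 − 183 = -87°; Δλ = +2.0431°.
Transverse Mercator on WGS84 with k₀ = 0.9996 gives E = 685523.043 m, N = 3920018.604 m.

E 685523 m, N 3920019 m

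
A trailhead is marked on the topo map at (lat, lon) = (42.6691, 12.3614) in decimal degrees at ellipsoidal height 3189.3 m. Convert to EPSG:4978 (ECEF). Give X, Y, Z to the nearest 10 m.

WGS84: a = 6378137 m, e² = 0.006694380; N(φ) = a/√(1−e²sin²φ) = 6387966.542 m.
X = (N+h)·cosφ·cosλ = 4590345.549 m; Y = (N+h)·cosφ·sinλ = 1006011.409 m; Z = (N(1−e²)+h)·sinφ = 4302706.896 m.

X 4590350 m, Y 1006010 m, Z 4302710 m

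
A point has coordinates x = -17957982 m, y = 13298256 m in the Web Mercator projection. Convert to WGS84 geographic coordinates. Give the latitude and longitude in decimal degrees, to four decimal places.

R = 6378137 m. λ = x/R = -161.31929703°.
φ = 2·arctan(exp(y/R)) − 90° = 2·arctan(8.04439) − 90° = 75.82779951°.

lat 75.8278°, lon -161.3193°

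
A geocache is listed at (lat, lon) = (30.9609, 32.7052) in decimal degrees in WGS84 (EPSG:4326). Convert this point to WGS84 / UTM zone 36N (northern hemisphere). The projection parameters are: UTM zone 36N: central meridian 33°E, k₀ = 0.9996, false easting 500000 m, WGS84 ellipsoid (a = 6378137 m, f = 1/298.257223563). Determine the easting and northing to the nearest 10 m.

E 471850 m, N 3425310 m

Zone 36 central meridian λ₀ = 6×36 − 183 = 33°; Δλ = -0.2948°.
Transverse Mercator on WGS84 with k₀ = 0.9996 gives E = 471845.070 m, N = 3425305.948 m.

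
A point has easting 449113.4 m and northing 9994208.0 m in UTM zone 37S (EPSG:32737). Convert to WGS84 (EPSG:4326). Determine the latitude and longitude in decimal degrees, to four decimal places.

Zone 37S: λ₀ = 39°, k₀ = 0.9996, false easting 500000 m, false northing 10000000 m.
Meridian distance M = (N − FN)/k₀ = -5794.3 m.
Inverse transverse Mercator on WGS84 gives φ = -0.05240036°, λ = 38.54269967°.

lat -0.0524°, lon 38.5427°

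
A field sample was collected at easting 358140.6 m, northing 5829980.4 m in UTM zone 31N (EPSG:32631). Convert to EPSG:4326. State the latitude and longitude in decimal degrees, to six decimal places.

Zone 31N: λ₀ = 3°, k₀ = 0.9996, false easting 500000 m.
Meridian distance M = (N − FN)/k₀ = 5832313.3 m.
Inverse transverse Mercator on WGS84 gives φ = 52.60129992°, λ = 0.90529938°.

lat 52.601300°, lon 0.905299°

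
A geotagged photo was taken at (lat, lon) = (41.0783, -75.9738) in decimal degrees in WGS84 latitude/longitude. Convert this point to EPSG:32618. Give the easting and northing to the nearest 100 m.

E 418200 m, N 4547900 m

Zone 18 central meridian λ₀ = 6×18 − 183 = -75°; Δλ = -0.9738°.
Transverse Mercator on WGS84 with k₀ = 0.9996 gives E = 418198.380 m, N = 4547905.964 m.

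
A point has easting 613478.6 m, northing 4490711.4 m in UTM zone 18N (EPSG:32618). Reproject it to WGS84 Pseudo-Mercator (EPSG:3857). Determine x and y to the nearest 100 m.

Unproject from UTM 18N (λ₀ = -75°) → φ = 40.55940043°, λ = -73.65960051°.
Web Mercator (R = 6378137 m): x = -8199749.221 m, y = 4947568.944 m.

x -8199700 m, y 4947600 m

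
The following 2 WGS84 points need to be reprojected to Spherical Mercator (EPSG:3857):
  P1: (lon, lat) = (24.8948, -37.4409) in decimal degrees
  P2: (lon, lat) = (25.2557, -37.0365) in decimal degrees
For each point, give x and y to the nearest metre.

Web Mercator: x = R·λ, y = R·ln tan(π/4+φ/2), R = 6378137 m.
P1 (-37.4409°, 24.8948°) → (2771276.459, -4500742.046) m.
P2 (-37.0365°, 25.2557°) → (2811451.664, -4444195.638) m.

P1: x 2771276 m, y -4500742 m; P2: x 2811452 m, y -4444196 m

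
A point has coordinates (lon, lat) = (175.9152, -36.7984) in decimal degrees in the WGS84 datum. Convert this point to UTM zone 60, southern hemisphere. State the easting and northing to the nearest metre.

E 403223 m, N 5926943 m

Zone 60 central meridian λ₀ = 6×60 − 183 = 177°; Δλ = -1.0848°.
Transverse Mercator on WGS84 with k₀ = 0.9996 gives E = 403222.888 m, N = 5926942.576 m.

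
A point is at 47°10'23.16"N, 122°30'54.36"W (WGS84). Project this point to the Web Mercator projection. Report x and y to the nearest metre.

x -13638319 m, y 5970374 m

Web Mercator is spherical with R = a = 6378137 m.
x = R·λ = 6378137 × -2.138291878 = -13638318.546 m.
y = R·ln tan(π/4 + φ/2) = 6378137 × 0.936068684 = 5970374.310 m.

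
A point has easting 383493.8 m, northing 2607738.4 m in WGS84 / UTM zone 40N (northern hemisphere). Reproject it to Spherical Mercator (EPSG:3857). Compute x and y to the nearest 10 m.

x 6218120 m, y 2701810 m

Unproject from UTM 40N (λ₀ = 57°) → φ = 23.57590028°, λ = 55.85829987°.
Web Mercator (R = 6378137 m): x = 6218117.499 m, y = 2701814.210 m.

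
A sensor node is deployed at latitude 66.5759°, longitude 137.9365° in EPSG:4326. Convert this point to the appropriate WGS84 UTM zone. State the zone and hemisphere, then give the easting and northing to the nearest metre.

Zone 53N: E 630226 m, N 7387167 m

Longitude 137.9365° lies in the 6° band [132°, 138°), giving zone 53; latitude is north of the equator, so 53N.
Zone 53 central meridian λ₀ = 6×53 − 183 = 135°; Δλ = +2.9365°.
Transverse Mercator on WGS84 with k₀ = 0.9996 gives E = 630226.376 m, N = 7387166.913 m.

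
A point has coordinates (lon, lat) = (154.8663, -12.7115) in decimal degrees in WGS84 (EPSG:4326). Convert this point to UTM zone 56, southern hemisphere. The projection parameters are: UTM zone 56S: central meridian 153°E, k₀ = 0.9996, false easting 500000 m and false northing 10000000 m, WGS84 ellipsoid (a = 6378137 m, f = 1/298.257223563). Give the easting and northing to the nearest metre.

E 702648 m, N 8594042 m

Zone 56 central meridian λ₀ = 6×56 − 183 = 153°; Δλ = +1.8663°.
Transverse Mercator on WGS84 with k₀ = 0.9996 gives E = 702647.919 m, N = 8594041.632 m.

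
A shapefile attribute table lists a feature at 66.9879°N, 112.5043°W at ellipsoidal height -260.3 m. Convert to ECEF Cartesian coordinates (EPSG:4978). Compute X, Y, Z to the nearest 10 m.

WGS84: a = 6378137 m, e² = 0.006694380; N(φ) = a/√(1−e²sin²φ) = 6396300.543 m.
X = (N+h)·cosφ·cosλ = -957025.580 m; Y = (N+h)·cosφ·sinλ = -2309973.778 m; Z = (N(1−e²)+h)·sinφ = 5847646.369 m.

X -957030 m, Y -2309970 m, Z 5847650 m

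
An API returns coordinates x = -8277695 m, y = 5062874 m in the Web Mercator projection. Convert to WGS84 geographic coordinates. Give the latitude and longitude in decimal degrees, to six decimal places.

lat 41.341702°, lon -74.359799°

R = 6378137 m. λ = x/R = -74.35979936°.
φ = 2·arctan(exp(y/R)) − 90° = 2·arctan(2.21175) − 90° = 41.34170179°.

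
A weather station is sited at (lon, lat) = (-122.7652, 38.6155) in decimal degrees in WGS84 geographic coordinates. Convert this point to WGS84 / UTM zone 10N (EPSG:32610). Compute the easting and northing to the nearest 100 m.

Zone 10 central meridian λ₀ = 6×10 − 183 = -123°; Δλ = +0.2348°.
Transverse Mercator on WGS84 with k₀ = 0.9996 gives E = 520441.337 m, N = 4274135.753 m.

E 520400 m, N 4274100 m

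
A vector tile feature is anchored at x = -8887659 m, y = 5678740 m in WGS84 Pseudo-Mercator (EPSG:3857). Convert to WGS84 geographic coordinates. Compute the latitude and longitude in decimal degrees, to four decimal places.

R = 6378137 m. λ = x/R = -79.83919920°.
φ = 2·arctan(exp(y/R)) − 90° = 2·arctan(2.43597) − 90° = 45.36230199°.

lat 45.3623°, lon -79.8392°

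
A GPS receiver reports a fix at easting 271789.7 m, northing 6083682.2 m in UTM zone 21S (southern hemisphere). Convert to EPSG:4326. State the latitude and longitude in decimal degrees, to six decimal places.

Zone 21S: λ₀ = -57°, k₀ = 0.9996, false easting 500000 m, false northing 10000000 m.
Meridian distance M = (N − FN)/k₀ = -3917885.0 m.
Inverse transverse Mercator on WGS84 gives φ = -35.36409960°, λ = -59.51179986°.

lat -35.364100°, lon -59.511800°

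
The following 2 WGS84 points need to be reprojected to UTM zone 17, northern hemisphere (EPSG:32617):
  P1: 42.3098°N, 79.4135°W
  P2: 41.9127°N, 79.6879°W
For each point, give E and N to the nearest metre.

UTM zone 17N: λ₀ = -81°, k₀ = 0.9996.
P1 (42.3098°, -79.4135°) → (630752.524, 4685392.607) m.
P2 (41.9127°, -79.6879°) → (608814.443, 4640915.849) m.

P1: E 630753 m, N 4685393 m; P2: E 608814 m, N 4640916 m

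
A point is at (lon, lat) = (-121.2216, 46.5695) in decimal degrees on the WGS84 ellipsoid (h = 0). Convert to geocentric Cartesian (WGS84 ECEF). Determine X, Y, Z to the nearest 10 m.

WGS84: a = 6378137 m, e² = 0.006694380; N(φ) = a/√(1−e²sin²φ) = 6389425.833 m.
X = (N+h)·cosφ·cosλ = -2276883.769 m; Y = (N+h)·cosφ·sinλ = -3756385.299 m; Z = (N(1−e²)+h)·sinφ = 4608995.049 m.

X -2276880 m, Y -3756390 m, Z 4609000 m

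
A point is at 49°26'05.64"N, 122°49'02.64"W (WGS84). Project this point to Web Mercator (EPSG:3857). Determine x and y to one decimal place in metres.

x -13671970.4 m, y 6348979.6 m

Web Mercator is spherical with R = a = 6378137 m.
x = R·λ = 6378137 × -2.143568009 = -13671970.429 m.
y = R·ln tan(π/4 + φ/2) = 6378137 × 0.995428540 = 6348979.604 m.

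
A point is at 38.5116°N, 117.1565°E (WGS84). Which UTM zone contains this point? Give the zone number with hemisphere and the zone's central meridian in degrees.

UTM zone = ⌊(λ + 180)/6⌋ + 1; 117.1565° ∈ [114°, 120°) → zone 50.
Hemisphere: N (φ ≥ 0).
Central meridian λ₀ = 6×50 − 183 = 117°.

Zone 50N, central meridian 117°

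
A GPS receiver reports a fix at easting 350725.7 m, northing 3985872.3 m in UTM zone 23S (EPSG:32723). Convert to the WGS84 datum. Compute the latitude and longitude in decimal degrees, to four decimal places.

Zone 23S: λ₀ = -45°, k₀ = 0.9996, false easting 500000 m, false northing 10000000 m.
Meridian distance M = (N − FN)/k₀ = -6016534.3 m.
Inverse transverse Mercator on WGS84 gives φ = -54.25330026°, λ = -47.29139991°.

lat -54.2533°, lon -47.2914°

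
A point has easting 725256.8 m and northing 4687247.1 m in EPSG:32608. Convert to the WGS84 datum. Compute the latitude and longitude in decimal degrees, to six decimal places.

lat 42.304900°, lon -132.267100°

Zone 8N: λ₀ = -135°, k₀ = 0.9996, false easting 500000 m.
Meridian distance M = (N − FN)/k₀ = 4689122.7 m.
Inverse transverse Mercator on WGS84 gives φ = 42.30489962°, λ = -132.26709974°.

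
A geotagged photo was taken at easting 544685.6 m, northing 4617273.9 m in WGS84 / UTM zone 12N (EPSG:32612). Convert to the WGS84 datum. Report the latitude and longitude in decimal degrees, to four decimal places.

lat 41.7060°, lon -110.4629°

Zone 12N: λ₀ = -111°, k₀ = 0.9996, false easting 500000 m.
Meridian distance M = (N − FN)/k₀ = 4619121.5 m.
Inverse transverse Mercator on WGS84 gives φ = 41.70599975°, λ = -110.46289979°.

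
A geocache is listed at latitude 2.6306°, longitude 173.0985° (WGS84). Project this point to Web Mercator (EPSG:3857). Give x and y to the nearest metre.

x 19269237 m, y 292940 m

Web Mercator is spherical with R = a = 6378137 m.
x = R·λ = 6378137 × 3.021138755 = 19269236.877 m.
y = R·ln tan(π/4 + φ/2) = 6378137 × 0.045928770 = 292939.989 m.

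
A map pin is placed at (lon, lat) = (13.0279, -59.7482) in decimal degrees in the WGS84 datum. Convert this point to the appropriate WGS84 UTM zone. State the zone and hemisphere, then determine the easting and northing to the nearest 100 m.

Zone 33S: E 389200 m, N 3375000 m

Longitude 13.0279° lies in the 6° band [12°, 18°), giving zone 33; latitude is south of the equator, so 33S.
Zone 33 central meridian λ₀ = 6×33 − 183 = 15°; Δλ = -1.9721°.
Transverse Mercator on WGS84 with k₀ = 0.9996 gives E = 389176.787 m, N = 3374982.899 m.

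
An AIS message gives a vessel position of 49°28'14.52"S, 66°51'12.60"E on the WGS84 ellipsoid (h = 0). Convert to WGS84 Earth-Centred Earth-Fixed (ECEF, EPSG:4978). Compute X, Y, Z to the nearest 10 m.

X 1632390 m, Y 3818500 m, Z -4824740 m

WGS84: a = 6378137 m, e² = 0.006694380; N(φ) = a/√(1−e²sin²φ) = 6390506.371 m.
X = (N+h)·cosφ·cosλ = 1632391.767 m; Y = (N+h)·cosφ·sinλ = 3818498.597 m; Z = (N(1−e²)+h)·sinφ = -4824739.827 m.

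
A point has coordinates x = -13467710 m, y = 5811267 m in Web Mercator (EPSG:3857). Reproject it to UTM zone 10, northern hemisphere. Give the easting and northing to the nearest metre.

Web Mercator inverse (R = 6378137 m) → φ = 46.19259747°, λ = -120.98249735°.
UTM 10N forward: E = 655675.693 m, N = 5117425.134 m.

E 655676 m, N 5117425 m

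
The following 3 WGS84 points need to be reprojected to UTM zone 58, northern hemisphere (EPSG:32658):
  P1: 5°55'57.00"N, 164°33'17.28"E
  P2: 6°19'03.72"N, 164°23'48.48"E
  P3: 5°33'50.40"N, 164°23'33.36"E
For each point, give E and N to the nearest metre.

UTM zone 58N: λ₀ = 165°, k₀ = 0.9996.
P1 (5.9325°, 164.5548°) → (450723.453, 655762.767) m.
P2 (6.3177°, 164.3968°) → (433282.653, 698362.670) m.
P3 (5.5640°, 164.3926°) → (432726.668, 615043.128) m.

P1: E 450723 m, N 655763 m; P2: E 433283 m, N 698363 m; P3: E 432727 m, N 615043 m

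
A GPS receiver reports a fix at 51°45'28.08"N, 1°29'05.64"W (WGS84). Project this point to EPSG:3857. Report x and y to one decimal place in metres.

Web Mercator is spherical with R = a = 6378137 m.
x = R·λ = 6378137 × -0.025916394 = -165298.312 m.
y = R·ln tan(π/4 + φ/2) = 6378137 × 1.059314108 = 6756450.505 m.

x -165298.3 m, y 6756450.5 m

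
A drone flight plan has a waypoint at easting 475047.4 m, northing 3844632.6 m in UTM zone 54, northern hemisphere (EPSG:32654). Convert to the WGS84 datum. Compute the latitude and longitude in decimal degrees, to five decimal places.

lat 34.74350°, lon 140.72740°

Zone 54N: λ₀ = 141°, k₀ = 0.9996, false easting 500000 m.
Meridian distance M = (N − FN)/k₀ = 3846171.1 m.
Inverse transverse Mercator on WGS84 gives φ = 34.74349982°, λ = 140.72740010°.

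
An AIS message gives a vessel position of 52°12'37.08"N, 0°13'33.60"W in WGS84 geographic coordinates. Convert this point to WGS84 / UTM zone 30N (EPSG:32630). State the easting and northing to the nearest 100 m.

Zone 30 central meridian λ₀ = 6×30 − 183 = -3°; Δλ = +2.7740°.
Transverse Mercator on WGS84 with k₀ = 0.9996 gives E = 689524.541 m, N = 5788055.744 m.

E 689500 m, N 5788100 m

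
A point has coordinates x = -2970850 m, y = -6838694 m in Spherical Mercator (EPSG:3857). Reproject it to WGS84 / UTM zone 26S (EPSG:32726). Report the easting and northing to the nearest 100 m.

E 521300 m, N 4215200 m

Web Mercator inverse (R = 6378137 m) → φ = -52.21279857°, λ = -26.68759962°.
UTM 26S forward: E = 521344.590 m, N = 4215247.307 m.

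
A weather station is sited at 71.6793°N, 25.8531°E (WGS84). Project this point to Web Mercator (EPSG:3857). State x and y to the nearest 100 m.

x 2878000 m, y 11638600 m

Web Mercator is spherical with R = a = 6378137 m.
x = R·λ = 6378137 × 0.451221717 = 2877953.927 m.
y = R·ln tan(π/4 + φ/2) = 6378137 × 1.824771038 = 11638639.676 m.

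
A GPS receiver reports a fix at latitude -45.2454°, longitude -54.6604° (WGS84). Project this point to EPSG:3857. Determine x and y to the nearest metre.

Web Mercator is spherical with R = a = 6378137 m.
x = R·λ = 6378137 × -0.954003950 = -6084767.895 m.
y = R·ln tan(π/4 + φ/2) = 6378137 × -0.887443745 = -5660237.783 m.

x -6084768 m, y -5660238 m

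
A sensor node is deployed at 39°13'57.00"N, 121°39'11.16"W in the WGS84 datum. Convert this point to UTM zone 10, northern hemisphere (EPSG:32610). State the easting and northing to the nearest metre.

Zone 10 central meridian λ₀ = 6×10 − 183 = -123°; Δλ = +1.3469°.
Transverse Mercator on WGS84 with k₀ = 0.9996 gives E = 616249.940 m, N = 4343442.163 m.

E 616250 m, N 4343442 m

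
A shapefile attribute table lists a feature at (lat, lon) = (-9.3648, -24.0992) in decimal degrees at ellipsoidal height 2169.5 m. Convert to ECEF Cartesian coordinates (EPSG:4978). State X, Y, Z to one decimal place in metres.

X 5747084.3 m, Y -2570698.8 m, Z -1031346.0 m

WGS84: a = 6378137 m, e² = 0.006694380; N(φ) = a/√(1−e²sin²φ) = 6378702.344 m.
X = (N+h)·cosφ·cosλ = 5747084.326 m; Y = (N+h)·cosφ·sinλ = -2570698.754 m; Z = (N(1−e²)+h)·sinφ = -1031345.976 m.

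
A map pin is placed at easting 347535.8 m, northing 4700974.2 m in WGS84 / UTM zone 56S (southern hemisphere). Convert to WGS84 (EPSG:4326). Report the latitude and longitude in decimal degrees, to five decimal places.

Zone 56S: λ₀ = 153°, k₀ = 0.9996, false easting 500000 m, false northing 10000000 m.
Meridian distance M = (N − FN)/k₀ = -5301146.3 m.
Inverse transverse Mercator on WGS84 gives φ = -47.82649992°, λ = 150.96289979°.

lat -47.82650°, lon 150.96290°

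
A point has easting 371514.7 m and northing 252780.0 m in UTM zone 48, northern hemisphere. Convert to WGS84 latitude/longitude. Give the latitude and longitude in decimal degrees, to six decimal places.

lat 2.286500°, lon 103.844500°

Zone 48N: λ₀ = 105°, k₀ = 0.9996, false easting 500000 m.
Meridian distance M = (N − FN)/k₀ = 252881.2 m.
Inverse transverse Mercator on WGS84 gives φ = 2.28650007°, λ = 103.84449977°.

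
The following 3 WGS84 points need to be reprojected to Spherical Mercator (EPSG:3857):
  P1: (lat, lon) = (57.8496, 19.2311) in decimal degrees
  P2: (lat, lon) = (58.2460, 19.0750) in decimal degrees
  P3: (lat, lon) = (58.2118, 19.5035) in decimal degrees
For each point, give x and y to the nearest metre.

P1: x 2140796 m, y 7935789 m; P2: x 2123419 m, y 8019173 m; P3: x 2171120 m, y 8011942 m

Web Mercator: x = R·λ, y = R·ln tan(π/4+φ/2), R = 6378137 m.
P1 (57.8496°, 19.2311°) → (2140796.259, 7935789.331) m.
P2 (58.2460°, 19.0750°) → (2123419.287, 8019172.969) m.
P3 (58.2118°, 19.5035°) → (2171119.689, 8011942.330) m.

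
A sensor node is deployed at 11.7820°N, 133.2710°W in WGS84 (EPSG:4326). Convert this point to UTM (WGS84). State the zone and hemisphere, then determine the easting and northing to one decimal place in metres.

Longitude -133.2710° lies in the 6° band [-138°, -132°), giving zone 8; latitude is north of the equator, so 8N.
Zone 8 central meridian λ₀ = 6×8 − 183 = -135°; Δλ = +1.7290°.
Transverse Mercator on WGS84 with k₀ = 0.9996 gives E = 688393.642 m, N = 1303028.356 m.

Zone 8N: E 688393.6 m, N 1303028.4 m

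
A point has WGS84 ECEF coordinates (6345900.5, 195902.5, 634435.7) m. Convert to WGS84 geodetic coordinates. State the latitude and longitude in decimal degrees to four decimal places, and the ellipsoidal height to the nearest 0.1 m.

λ = atan2(Y, X) = 1.76820025°; p = √(X²+Y²) = 6348923.6 m.
Bowring's method on WGS84 (a = 6378137 m, b = 6356752.314 m) gives φ = 5.74469964°, h = 2619.318 m.

lat 5.7447°, lon 1.7682°, h 2619.3 m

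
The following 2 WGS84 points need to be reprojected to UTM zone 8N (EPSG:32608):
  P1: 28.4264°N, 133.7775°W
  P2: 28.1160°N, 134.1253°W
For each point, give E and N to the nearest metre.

P1: E 619728 m, N 3145046 m; P2: E 585912 m, N 3110361 m

UTM zone 8N: λ₀ = -135°, k₀ = 0.9996.
P1 (28.4264°, -133.7775°) → (619727.821, 3145046.443) m.
P2 (28.1160°, -134.1253°) → (585912.306, 3110361.453) m.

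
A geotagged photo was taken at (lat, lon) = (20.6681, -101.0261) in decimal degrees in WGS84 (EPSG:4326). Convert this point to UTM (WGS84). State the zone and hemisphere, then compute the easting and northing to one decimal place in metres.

Zone 14N: E 288934.6 m, N 2286733.6 m

Longitude -101.0261° lies in the 6° band [-102°, -96°), giving zone 14; latitude is north of the equator, so 14N.
Zone 14 central meridian λ₀ = 6×14 − 183 = -99°; Δλ = -2.0261°.
Transverse Mercator on WGS84 with k₀ = 0.9996 gives E = 288934.604 m, N = 2286733.625 m.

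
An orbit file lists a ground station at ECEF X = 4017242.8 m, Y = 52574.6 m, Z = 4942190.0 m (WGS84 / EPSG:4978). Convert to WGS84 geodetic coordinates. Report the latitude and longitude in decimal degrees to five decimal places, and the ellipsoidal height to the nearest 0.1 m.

lat 51.07990°, lon 0.74980°, h 3928.3 m

λ = atan2(Y, X) = 0.74980052°; p = √(X²+Y²) = 4017586.8 m.
Bowring's method on WGS84 (a = 6378137 m, b = 6356752.314 m) gives φ = 51.07989963°, h = 3928.319 m.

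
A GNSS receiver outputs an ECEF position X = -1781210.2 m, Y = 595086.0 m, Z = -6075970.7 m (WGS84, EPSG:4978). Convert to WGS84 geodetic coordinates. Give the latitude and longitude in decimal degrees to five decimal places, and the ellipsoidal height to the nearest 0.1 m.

λ = atan2(Y, X) = 161.52599866°; p = √(X²+Y²) = 1877987.5 m.
Bowring's method on WGS84 (a = 6378137 m, b = 6356752.314 m) gives φ = -72.93269975°, h = 971.387 m.

lat -72.93270°, lon 161.52600°, h 971.4 m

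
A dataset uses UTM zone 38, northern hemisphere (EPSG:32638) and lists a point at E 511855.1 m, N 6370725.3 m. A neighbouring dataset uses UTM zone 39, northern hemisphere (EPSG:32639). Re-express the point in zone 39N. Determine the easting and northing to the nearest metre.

UTM 38N → geographic: φ = 57.47900036°, λ = 45.19769963°.
UTM 39N (λ₀ = 51°) forward: E = 152315.003 m, N = 6385572.4998 m.

E 152315 m, N 6385572 m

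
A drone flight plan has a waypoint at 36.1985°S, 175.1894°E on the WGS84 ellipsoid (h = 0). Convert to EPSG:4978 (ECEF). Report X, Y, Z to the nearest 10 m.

X -5134870 m, Y 432140 m, Z -3745990 m

WGS84: a = 6378137 m, e² = 0.006694380; N(φ) = a/√(1−e²sin²φ) = 6385596.328 m.
X = (N+h)·cosφ·cosλ = -5134869.306 m; Y = (N+h)·cosφ·sinλ = 432143.712 m; Z = (N(1−e²)+h)·sinφ = -3745988.401 m.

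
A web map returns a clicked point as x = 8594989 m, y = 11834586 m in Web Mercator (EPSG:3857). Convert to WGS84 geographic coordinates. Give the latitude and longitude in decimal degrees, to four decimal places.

R = 6378137 m. λ = x/R = 77.21009986°.
φ = 2·arctan(exp(y/R)) − 90° = 2·arctan(6.39485) − 90° = 72.22459950°.

lat 72.2246°, lon 77.2101°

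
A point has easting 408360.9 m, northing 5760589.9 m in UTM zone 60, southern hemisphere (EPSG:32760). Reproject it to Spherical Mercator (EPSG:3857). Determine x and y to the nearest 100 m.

Unproject from UTM 60S (λ₀ = 177°) → φ = -38.29809986°, λ = 175.95199989°.
Web Mercator (R = 6378137 m): x = 19586887.032 m, y = -4621623.338 m.

x 19586900 m, y -4621600 m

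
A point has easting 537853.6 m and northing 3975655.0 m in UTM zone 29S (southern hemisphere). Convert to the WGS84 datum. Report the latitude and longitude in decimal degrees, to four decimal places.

Zone 29S: λ₀ = -9°, k₀ = 0.9996, false easting 500000 m, false northing 10000000 m.
Meridian distance M = (N − FN)/k₀ = -6026755.7 m.
Inverse transverse Mercator on WGS84 gives φ = -54.36549974°, λ = -8.41740066°.

lat -54.3655°, lon -8.4174°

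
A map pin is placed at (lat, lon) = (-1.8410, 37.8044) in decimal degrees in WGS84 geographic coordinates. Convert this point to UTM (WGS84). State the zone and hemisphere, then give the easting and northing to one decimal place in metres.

Zone 37S: E 367018.2 m, N 9796468.9 m

Longitude 37.8044° lies in the 6° band [36°, 42°), giving zone 37; latitude is south of the equator, so 37S.
Zone 37 central meridian λ₀ = 6×37 − 183 = 39°; Δλ = -1.1956°.
Transverse Mercator on WGS84 with k₀ = 0.9996 gives E = 367018.170 m, N = 9796468.903 m.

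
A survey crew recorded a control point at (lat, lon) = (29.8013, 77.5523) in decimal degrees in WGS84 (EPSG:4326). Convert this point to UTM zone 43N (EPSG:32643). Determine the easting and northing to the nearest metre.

Zone 43 central meridian λ₀ = 6×43 − 183 = 75°; Δλ = +2.5523°.
Transverse Mercator on WGS84 with k₀ = 0.9996 gives E = 746693.929 m, N = 3299500.050 m.

E 746694 m, N 3299500 m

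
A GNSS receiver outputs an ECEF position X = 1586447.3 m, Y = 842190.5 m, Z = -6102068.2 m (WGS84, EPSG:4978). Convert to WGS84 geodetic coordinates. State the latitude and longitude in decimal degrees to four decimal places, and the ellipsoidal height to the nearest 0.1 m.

λ = atan2(Y, X) = 27.96230059°; p = √(X²+Y²) = 1796134.7 m.
Bowring's method on WGS84 (a = 6378137 m, b = 6356752.314 m) gives φ = -73.70219947°, h = 2473.094 m.

lat -73.7022°, lon 27.9623°, h 2473.1 m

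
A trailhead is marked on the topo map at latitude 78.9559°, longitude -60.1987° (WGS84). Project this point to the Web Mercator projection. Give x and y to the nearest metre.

x -6701289 m, y 14901719 m

Web Mercator is spherical with R = a = 6378137 m.
x = R·λ = 6378137 × -1.050665520 = -6701288.630 m.
y = R·ln tan(π/4 + φ/2) = 6378137 × 2.336374832 = 14901718.762 m.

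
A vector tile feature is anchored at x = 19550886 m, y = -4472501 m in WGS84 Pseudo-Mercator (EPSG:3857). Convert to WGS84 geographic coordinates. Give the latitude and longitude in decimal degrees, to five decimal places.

lat -37.23920°, lon 175.62860°

R = 6378137 m. λ = x/R = 175.62859712°.
φ = 2·arctan(exp(y/R)) − 90° = 2·arctan(0.49598) − 90° = -37.23920118°.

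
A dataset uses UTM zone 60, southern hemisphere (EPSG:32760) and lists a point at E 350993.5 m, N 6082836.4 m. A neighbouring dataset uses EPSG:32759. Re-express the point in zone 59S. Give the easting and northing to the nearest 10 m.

E 896050 m, N 6075340 m

UTM 60S → geographic: φ = -35.38670018°, λ = 175.35940010°.
UTM 59S (λ₀ = 171°) forward: E = 896048.662 m, N = 6075336.984 m.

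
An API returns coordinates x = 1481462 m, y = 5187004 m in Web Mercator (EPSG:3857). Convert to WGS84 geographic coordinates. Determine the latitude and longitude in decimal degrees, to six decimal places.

lat 42.173497°, lon 13.308200°

R = 6378137 m. λ = x/R = 13.30819957°.
φ = 2·arctan(exp(y/R)) − 90° = 2·arctan(2.25522) − 90° = 42.17349708°.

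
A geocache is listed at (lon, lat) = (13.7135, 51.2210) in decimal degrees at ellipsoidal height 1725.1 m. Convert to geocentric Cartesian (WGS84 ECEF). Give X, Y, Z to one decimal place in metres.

X 3889834.0 m, Y 949210.4 m, Z 4950325.2 m

WGS84: a = 6378137 m, e² = 0.006694380; N(φ) = a/√(1−e²sin²φ) = 6391150.957 m.
X = (N+h)·cosφ·cosλ = 3889834.025 m; Y = (N+h)·cosφ·sinλ = 949210.363 m; Z = (N(1−e²)+h)·sinφ = 4950325.247 m.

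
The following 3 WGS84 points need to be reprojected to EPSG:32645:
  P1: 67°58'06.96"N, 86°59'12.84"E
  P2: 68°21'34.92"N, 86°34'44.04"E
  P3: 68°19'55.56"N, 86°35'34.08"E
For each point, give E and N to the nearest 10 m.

P1: E 499450 m, N 7539360 m; P2: E 482670 m, N 7583030 m; P3: E 483220 m, N 7579950 m

UTM zone 45N: λ₀ = 87°, k₀ = 0.9996.
P1 (67.9686°, 86.9869°) → (499451.615, 7539363.542) m.
P2 (68.3597°, 86.5789°) → (482669.744, 7583027.722) m.
P3 (68.3321°, 86.5928°) → (483221.460, 7579946.651) m.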